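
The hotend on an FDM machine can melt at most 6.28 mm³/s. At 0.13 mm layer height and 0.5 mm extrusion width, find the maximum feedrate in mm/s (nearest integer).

97 mm/s

A = 0.13 × 0.5, so 0.065 mm².
v_max = Q/A = 6.28/0.065 = 96.62 mm/s → 97 mm/s.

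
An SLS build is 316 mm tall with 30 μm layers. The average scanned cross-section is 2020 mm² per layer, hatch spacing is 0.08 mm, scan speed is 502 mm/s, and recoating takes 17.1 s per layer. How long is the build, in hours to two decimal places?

Layers = ⌈316/0.03⌉ = 10534.
Scan path per layer = 2020 / 0.08 = 25250 mm.
Laser time per layer = 25250 / 502 = 50.2988 s.
Per-layer time = 50.2988 + 17.1 = 67.3988 s.
Total: 10534 × 67.3988 s = 709978.9592 s → 197.22 hours.

197.22 hours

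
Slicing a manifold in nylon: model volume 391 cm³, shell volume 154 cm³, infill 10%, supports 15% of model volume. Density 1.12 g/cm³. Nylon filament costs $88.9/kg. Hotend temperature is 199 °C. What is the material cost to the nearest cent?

$23.53

Interior volume = 391 − 154 = 237 cm³.
Deposited infill: 0.10 × 237 → 23.7 cm³.
Support: 0.15 × 391 → 58.65 cm³.
Total extruded = 154 + 23.7 + 58.65 = 236.35 cm³.
Mass: 236.35 × 1.12 → 264.712 g.
Cost = 264.712 g / 1000 × $88.9/kg = $23.53.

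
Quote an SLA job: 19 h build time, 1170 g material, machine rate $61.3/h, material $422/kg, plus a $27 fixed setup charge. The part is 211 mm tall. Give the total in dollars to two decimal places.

$1685.44

Time charge: 61.3 × 19 → $1164.70.
Feedstock cost: 422 × 1170/1000 → $493.74.
Adding setup: 1164.70 + 493.74 + 27 → $1685.44.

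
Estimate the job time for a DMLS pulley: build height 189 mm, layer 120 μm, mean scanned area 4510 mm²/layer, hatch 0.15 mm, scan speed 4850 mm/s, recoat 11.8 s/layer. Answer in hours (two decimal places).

Layers = ⌈189/0.12⌉ = 1575.
Scan path per layer: 4510 / 0.15 → 30066.7 mm.
Laser time per layer = 30066.7 / 4850 = 6.1993 s.
Time per layer: 6.1993 + 11.8 → 17.9993 s.
1575 layers × 17.9993 s/layer = 28348.8975 s, i.e. 7.87 hours.

7.87 hours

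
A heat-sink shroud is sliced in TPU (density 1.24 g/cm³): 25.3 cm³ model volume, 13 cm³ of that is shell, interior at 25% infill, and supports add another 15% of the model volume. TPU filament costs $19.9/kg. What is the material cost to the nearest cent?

Infill region: 25.3 − 13 → 12.3 cm³.
Infill deposited = 0.25 × 12.3 = 3.075 cm³.
Support: 0.15 × 25.3 → 3.795 cm³.
Deposited volume: 13 + 3.075 + 3.795 → 19.87 cm³.
Mass: 19.87 × 1.24 → 24.6388 g.
Cost = 24.6388 g / 1000 × $19.9/kg = $0.49.

$0.49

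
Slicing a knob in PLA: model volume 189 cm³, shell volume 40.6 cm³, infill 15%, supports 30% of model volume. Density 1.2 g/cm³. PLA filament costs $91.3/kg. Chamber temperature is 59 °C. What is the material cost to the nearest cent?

$13.10

Interior volume: 189 − 40.6 → 148.4 cm³.
Deposited infill = 0.15 × 148.4, so 22.26 cm³.
Support: 0.30 × 189 → 56.7 cm³.
Total extruded = 40.6 + 22.26 + 56.7 = 119.56 cm³.
Mass = 119.56 × 1.2, so 143.472 g.
Cost = 143.472 g / 1000 × $91.3/kg = $13.10.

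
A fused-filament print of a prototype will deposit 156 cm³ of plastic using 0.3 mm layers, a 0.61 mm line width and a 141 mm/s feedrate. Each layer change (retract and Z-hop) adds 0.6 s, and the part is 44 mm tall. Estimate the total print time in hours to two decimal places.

1.70 hours

Extrusion cross-section = 0.3 × 0.61 = 0.183 mm².
Path length: 156000 mm³ / 0.183 mm² → 852459 mm.
Time extruding = 852459 / 141, so 6045.8 s.
Layer count = ceil(44 / 0.3) = 147.
Z-hop total = 147 × 0.6 = 88.2 s.
Total = 6045.8 + 88.2 = 6134 s = 1.70 hours.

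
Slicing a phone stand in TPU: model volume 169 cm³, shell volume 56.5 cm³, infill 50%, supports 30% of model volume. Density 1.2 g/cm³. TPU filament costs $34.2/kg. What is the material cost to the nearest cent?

$6.71

Infill region = 169 − 56.5, so 112.5 cm³.
Infill volume = 0.50 × 112.5 = 56.25 cm³.
Support = 0.30 × 169, so 50.7 cm³.
Deposited volume = 56.5 + 56.25 + 50.7, so 163.45 cm³.
Mass = 163.45 × 1.2 = 196.14 g.
At $34.2/kg: 196.14/1000 × 34.2 = $6.71.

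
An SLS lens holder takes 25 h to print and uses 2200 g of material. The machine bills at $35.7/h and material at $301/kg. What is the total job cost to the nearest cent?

Time charge = 35.7 × 25 = $892.50.
Material charge: 301 × 2200/1000 → $662.20.
Job cost: 892.50 + 662.20 = $1554.70.

$1554.70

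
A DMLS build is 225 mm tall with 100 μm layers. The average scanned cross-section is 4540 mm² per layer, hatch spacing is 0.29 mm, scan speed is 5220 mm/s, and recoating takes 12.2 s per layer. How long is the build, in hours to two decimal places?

9.50 hours

Layer count = ceil(225 / 0.1) = 2250.
Per-layer scan distance = 4540 / 0.29 = 15655.2 mm.
Laser time per layer = 15655.2 / 5220, so 2.9991 s.
Per-layer time = 2.9991 + 12.2, so 15.1991 s.
Build time = 2250 × 15.1991 = 34197.975 s = 9.50 hours.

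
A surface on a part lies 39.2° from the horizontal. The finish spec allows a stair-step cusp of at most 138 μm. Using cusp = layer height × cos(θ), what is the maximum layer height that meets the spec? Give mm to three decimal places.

cos(39.2°) = 0.7749; t_max = 0.138/0.7749 = 0.178 mm.

0.178 mm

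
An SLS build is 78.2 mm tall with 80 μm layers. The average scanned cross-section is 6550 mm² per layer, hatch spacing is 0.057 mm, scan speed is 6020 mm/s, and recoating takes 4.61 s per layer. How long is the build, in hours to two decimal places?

Layer count = ceil(78.2 / 0.08) = 978.
Scan path per layer: 6550 / 0.057 → 114912.3 mm.
Scan time per layer = 114912.3 / 6020, so 19.0884 s.
Time per layer = 19.0884 + 4.61, so 23.6984 s.
Total: 978 × 23.6984 s = 23177.0352 s → 6.44 hours.

6.44 hours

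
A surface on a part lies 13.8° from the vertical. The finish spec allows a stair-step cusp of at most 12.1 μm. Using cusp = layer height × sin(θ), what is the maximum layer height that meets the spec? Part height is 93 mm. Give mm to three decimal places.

0.051 mm

sin(13.8°) = 0.2385; t_max = 0.0121/0.2385 = 0.051 mm.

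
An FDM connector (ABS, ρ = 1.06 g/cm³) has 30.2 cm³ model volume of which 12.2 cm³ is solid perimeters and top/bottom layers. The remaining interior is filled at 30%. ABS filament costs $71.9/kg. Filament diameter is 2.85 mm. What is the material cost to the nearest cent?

$1.34

Volume inside the shell: 30.2 − 12.2 → 18 cm³.
Deposited infill = 0.30 × 18, so 5.4 cm³.
Deposited volume = 12.2 + 5.4, so 17.6 cm³.
Mass: 17.6 × 1.06 → 18.656 g.
At $71.9/kg: 18.656/1000 × 71.9 = $1.34.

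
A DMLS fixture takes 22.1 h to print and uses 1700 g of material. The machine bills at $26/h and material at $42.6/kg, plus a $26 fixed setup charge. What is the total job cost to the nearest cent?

$673.02

Machine-time cost: 26 × 22.1 → $574.60.
Material cost: 42.6 × 1700/1000 → $72.42.
Adding setup: 574.60 + 72.42 + 26 → $673.02.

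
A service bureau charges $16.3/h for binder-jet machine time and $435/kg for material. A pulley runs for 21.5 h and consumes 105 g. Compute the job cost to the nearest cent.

$396.13

Machine-time cost = 16.3 × 21.5 = $350.45.
Feedstock cost: 435 × 105/1000 → $45.675.
Total = 350.45 + 45.675 = 396.125 ≈ $396.13.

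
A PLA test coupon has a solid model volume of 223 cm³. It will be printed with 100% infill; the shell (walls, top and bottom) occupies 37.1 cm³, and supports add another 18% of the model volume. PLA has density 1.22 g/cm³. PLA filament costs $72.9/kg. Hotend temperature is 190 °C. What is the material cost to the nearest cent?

$23.40

Volume inside the shell: 223 − 37.1 → 185.9 cm³.
Infill volume = 1.00 × 185.9, so 185.9 cm³.
Support = 0.18 × 223 = 40.14 cm³.
Deposited volume: 37.1 + 185.9 + 40.14 → 263.14 cm³.
Mass = 263.14 × 1.22, so 321.0308 g.
Cost = 321.0308 g / 1000 × $72.9/kg = $23.40.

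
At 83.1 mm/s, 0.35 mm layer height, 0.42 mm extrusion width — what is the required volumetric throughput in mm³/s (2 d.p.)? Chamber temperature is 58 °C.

Bead cross-section: 0.35 × 0.42 → 0.147 mm².
Q = v·A = 83.1 × 0.147 = 12.22 mm³/s.

12.22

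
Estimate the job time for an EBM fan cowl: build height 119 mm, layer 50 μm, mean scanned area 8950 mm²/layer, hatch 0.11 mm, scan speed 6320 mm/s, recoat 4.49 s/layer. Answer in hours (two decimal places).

Layers = ⌈119/0.05⌉ = 2380.
Per-layer scan distance = 8950 / 0.11 = 81363.6 mm.
Beam time per layer: 81363.6 / 6320 → 12.874 s.
Time per layer = 12.874 + 4.49 = 17.364 s.
Build time = 2380 × 17.364 = 41326.32 s = 11.48 hours.

11.48 hours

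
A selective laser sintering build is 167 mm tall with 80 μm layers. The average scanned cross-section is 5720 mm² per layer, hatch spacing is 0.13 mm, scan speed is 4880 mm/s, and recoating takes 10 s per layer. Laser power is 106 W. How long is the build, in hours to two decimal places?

11.03 hours

Layers = ⌈167/0.08⌉ = 2088.
Scan path per layer = 5720 / 0.13, so 44000 mm.
Laser time per layer = 44000 / 4880 = 9.0164 s.
Layer cycle = 9.0164 + 10, so 19.0164 s.
2088 layers × 19.0164 s/layer = 39706.2432 s, i.e. 11.03 hours.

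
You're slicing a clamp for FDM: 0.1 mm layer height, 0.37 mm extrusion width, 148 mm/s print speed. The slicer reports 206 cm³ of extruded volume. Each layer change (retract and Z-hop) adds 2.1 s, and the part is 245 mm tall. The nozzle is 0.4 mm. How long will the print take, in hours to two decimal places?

11.88 hours

Extrusion cross-section = 0.1 × 0.37 = 0.037 mm².
Toolpath length = 206 cm³ / 0.037 mm² = 206000 / 0.037 = 5567567.6 mm.
Time extruding = 5567567.6 / 148 = 37618.7 s.
Layer count = ceil(245 / 0.1) = 2450.
Z-hop total: 2450 × 2.1 → 5145 s.
Total = 37618.7 + 5145 = 42763.7 s = 11.88 hours.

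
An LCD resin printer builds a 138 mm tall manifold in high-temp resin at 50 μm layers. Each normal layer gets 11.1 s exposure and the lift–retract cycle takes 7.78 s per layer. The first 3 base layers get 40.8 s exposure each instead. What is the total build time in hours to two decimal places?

Layers = ⌈138/0.05⌉ = 2760.
Bottom layers = 3 × (40.8 + 7.78) = 145.74 s.
Normal layers = 2757 × (11.1 + 7.78) = 52052.16 s.
Total = 145.74 + 52052.16 = 52197.9 s = 14.50 hours.

14.50 hours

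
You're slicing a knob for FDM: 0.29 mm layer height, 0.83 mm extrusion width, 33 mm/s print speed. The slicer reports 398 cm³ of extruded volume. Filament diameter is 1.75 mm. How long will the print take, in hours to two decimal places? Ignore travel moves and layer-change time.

13.92 hours

Bead cross-section = 0.29 × 0.83 = 0.2407 mm².
Total extruded path = 398000/0.2407 = 1653510.6 mm.
Time extruding = 1653510.6 / 33, so 50106.4 s.
50106.4 s = 13.92 hours.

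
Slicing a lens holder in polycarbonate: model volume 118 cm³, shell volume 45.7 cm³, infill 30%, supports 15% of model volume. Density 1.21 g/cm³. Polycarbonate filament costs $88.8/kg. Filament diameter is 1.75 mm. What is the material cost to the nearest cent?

$9.14

Infill region = 118 − 45.7 = 72.3 cm³.
Infill deposited: 0.30 × 72.3 → 21.69 cm³.
Support = 0.15 × 118, so 17.7 cm³.
Deposited volume = 45.7 + 21.69 + 17.7, so 85.09 cm³.
Mass = 85.09 × 1.21, so 102.9589 g.
Cost = 102.9589 g / 1000 × $88.8/kg = $9.14.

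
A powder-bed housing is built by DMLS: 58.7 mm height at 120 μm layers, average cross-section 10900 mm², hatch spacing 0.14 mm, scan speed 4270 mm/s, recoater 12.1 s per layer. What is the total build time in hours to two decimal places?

4.13 hours

Layers = ⌈58.7/0.12⌉ = 490.
Per-layer scan distance = 10900 / 0.14 = 77857.1 mm.
Per-layer scan time = 77857.1 / 4270, so 18.2335 s.
Per-layer time: 18.2335 + 12.1 → 30.3335 s.
Build time = 490 × 30.3335 = 14863.415 s = 4.13 hours.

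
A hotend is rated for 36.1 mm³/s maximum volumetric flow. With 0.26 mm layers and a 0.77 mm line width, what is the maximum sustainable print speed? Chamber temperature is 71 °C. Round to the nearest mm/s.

180 mm/s

Extrusion cross-section = 0.26 × 0.77 = 0.2002 mm².
v_max = Q/A = 36.1/0.2002 = 180.32 mm/s → 180 mm/s.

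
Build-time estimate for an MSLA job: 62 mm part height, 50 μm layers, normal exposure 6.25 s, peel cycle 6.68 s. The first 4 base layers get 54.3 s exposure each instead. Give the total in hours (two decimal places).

4.51 hours

Number of layers: 62 / 0.05 → 1240 (rounded up).
Bottom layers: 4 × (54.3 + 6.68) → 243.92 s.
Regular layers = 1236 × (6.25 + 6.68), so 15981.48 s.
Total = 243.92 + 15981.48 = 16225.4 s = 4.51 hours.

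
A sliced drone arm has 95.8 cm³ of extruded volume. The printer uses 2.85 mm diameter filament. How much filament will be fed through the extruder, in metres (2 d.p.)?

15.02 m

A = π r² = π × 1.425² = 6.3794 mm².
Length = 95.8 cm³ / 6.3794 mm² = 95800 / 6.3794 = 15017.09 mm = 15.02 m.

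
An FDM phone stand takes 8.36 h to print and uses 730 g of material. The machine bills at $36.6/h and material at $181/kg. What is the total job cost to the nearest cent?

Machine-time cost = 36.6 × 8.36 = $305.976.
Feedstock cost = 181 × 730/1000 = $132.13.
Job cost: 305.976 + 132.13 = 438.106 ≈ $438.11.

$438.11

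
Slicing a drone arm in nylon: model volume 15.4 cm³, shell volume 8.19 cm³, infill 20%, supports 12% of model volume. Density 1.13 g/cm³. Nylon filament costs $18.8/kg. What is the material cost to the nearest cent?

$0.24

Volume inside the shell = 15.4 − 8.19 = 7.21 cm³.
Infill volume = 0.20 × 7.21, so 1.442 cm³.
Support: 0.12 × 15.4 → 1.848 cm³.
Total extruded = 8.19 + 1.442 + 1.848 = 11.48 cm³.
Mass = 11.48 × 1.13, so 12.9724 g.
Cost = 12.9724 g / 1000 × $18.8/kg = $0.24.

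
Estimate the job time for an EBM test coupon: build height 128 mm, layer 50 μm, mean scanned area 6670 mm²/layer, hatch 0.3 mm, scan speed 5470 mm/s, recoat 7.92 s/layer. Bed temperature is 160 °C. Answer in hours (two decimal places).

Number of layers: 128 / 0.05 → 2560 (rounded up).
Per-layer scan distance = 6670 / 0.3 = 22233.3 mm.
Per-layer scan time = 22233.3 / 5470 = 4.0646 s.
Time per layer = 4.0646 + 7.92 = 11.9846 s.
Build time = 2560 × 11.9846 = 30680.576 s = 8.52 hours.

8.52 hours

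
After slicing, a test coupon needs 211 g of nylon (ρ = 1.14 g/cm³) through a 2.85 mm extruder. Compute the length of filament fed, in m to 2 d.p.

Volume = 211 g / 1.14 g·cm⁻³ = 185.0877 cm³ = 185087.7 mm³.
Cross-section of 2.85 mm filament: π·(2.85/2)² = 6.3794 mm².
Length = 185087.7 / 6.3794 = 29013.34 mm = 29.01 m.

29.01 m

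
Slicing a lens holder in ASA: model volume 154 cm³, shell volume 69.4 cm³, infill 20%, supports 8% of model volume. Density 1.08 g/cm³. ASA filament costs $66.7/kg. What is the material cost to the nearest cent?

$7.11

Volume inside the shell = 154 − 69.4, so 84.6 cm³.
Infill deposited: 0.20 × 84.6 → 16.92 cm³.
Support: 0.08 × 154 → 12.32 cm³.
Deposited volume: 69.4 + 16.92 + 12.32 → 98.64 cm³.
Mass: 98.64 × 1.08 → 106.5312 g.
Cost = 106.5312 g / 1000 × $66.7/kg = $7.11.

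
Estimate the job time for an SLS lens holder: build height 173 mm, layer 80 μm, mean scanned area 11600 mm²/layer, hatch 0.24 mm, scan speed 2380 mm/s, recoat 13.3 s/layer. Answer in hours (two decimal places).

Layers = ⌈173/0.08⌉ = 2163.
Hatch length per layer = 11600 / 0.24, so 48333.3 mm.
Per-layer scan time: 48333.3 / 2380 → 20.3081 s.
Time per layer = 20.3081 + 13.3 = 33.6081 s.
Build time = 2163 × 33.6081 = 72694.3203 s = 20.19 hours.

20.19 hours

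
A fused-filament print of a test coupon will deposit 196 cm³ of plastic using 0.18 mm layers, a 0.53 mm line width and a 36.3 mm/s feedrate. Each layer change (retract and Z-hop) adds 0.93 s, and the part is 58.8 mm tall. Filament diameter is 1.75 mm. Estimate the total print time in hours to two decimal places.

15.81 hours

Bead cross-section = 0.18 × 0.53, so 0.0954 mm².
Toolpath length = 196 cm³ / 0.0954 mm² = 196000 / 0.0954 = 2054507.3 mm.
Time extruding = 2054507.3 / 36.3 = 56598 s.
Number of layers: 58.8 / 0.18 → 327 (rounded up).
Non-print overhead = 327 × 0.93 = 304.11 s.
Altogether 56598 + 304.11 = 56902.11 s, i.e. 15.81 hours.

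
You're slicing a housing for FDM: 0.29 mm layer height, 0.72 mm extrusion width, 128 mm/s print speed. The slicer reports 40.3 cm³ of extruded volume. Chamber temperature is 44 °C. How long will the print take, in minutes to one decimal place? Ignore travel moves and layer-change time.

25.1 minutes

Extrusion cross-section: 0.29 × 0.72 → 0.2088 mm².
Path length: 40300 mm³ / 0.2088 mm² → 193007.7 mm.
Extrusion time: 193007.7 / 128 → 1507.9 s.
In the requested units: 1507.9 s = 25.1 minutes.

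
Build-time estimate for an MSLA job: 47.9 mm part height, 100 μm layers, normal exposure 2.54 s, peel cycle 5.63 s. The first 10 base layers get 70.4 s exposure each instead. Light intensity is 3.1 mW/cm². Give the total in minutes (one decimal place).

Number of layers: 47.9 / 0.1 → 479 (rounded up).
Base layers = 10 × (70.4 + 5.63), so 760.3 s.
Remaining layers = 469 × (2.54 + 5.63) = 3831.73 s.
Sum: 760.3 + 3831.73 = 4592.03 s → 76.5 minutes.

76.5 minutes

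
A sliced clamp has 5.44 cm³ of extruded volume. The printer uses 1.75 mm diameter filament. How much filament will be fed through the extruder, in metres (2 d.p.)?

Filament cross-section = π × (1.75/2)² = 2.4053 mm².
L = 5440 mm³ / 2.4053 mm² = 2261.67 mm, i.e. 2.26 m.

2.26 m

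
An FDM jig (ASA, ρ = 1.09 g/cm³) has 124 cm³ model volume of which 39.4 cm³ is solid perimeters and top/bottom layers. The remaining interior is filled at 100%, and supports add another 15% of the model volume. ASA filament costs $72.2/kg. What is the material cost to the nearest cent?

$11.22

Interior volume = 124 − 39.4 = 84.6 cm³.
Infill deposited = 1.00 × 84.6, so 84.6 cm³.
Support: 0.15 × 124 → 18.6 cm³.
Deposited volume: 39.4 + 84.6 + 18.6 → 142.6 cm³.
Mass: 142.6 × 1.09 → 155.434 g.
Cost = 155.434 g / 1000 × $72.2/kg = $11.22.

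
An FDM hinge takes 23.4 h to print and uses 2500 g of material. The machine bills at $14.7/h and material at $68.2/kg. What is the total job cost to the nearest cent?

$514.48

Machine cost = 14.7 × 23.4 = $343.98.
Material cost: 68.2 × 2500/1000 → $170.50.
Total = 343.98 + 170.50 = $514.48.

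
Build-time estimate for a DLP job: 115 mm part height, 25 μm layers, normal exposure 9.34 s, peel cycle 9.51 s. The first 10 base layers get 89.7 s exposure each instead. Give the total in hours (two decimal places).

Layers = ⌈115/0.025⌉ = 4600.
Burn-in layers = 10 × (89.7 + 9.51) = 992.1 s.
Normal layers = 4590 × (9.34 + 9.51) = 86521.5 s.
Total = 992.1 + 86521.5 = 87513.6 s = 24.31 hours.

24.31 hours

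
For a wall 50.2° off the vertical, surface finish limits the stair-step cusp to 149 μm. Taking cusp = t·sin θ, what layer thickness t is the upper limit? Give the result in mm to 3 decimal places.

0.194 mm

Layer height = cusp / sin(50.2°) = 0.149 / 0.7683 = 0.194 mm.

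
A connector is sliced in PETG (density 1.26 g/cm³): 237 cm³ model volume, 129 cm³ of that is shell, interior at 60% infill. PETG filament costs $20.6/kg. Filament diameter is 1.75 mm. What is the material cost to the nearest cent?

Volume inside the shell: 237 − 129 → 108 cm³.
Deposited infill = 0.60 × 108 = 64.8 cm³.
Total printed volume = 129 + 64.8 = 193.8 cm³.
Mass = 193.8 × 1.26 = 244.188 g.
At $20.6/kg: 244.188/1000 × 20.6 = $5.03.

$5.03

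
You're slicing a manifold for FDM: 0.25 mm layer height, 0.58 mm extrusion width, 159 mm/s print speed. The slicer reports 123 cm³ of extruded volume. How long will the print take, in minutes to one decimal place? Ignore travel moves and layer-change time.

88.9 minutes

Bead cross-section: 0.25 × 0.58 → 0.145 mm².
Total extruded path = 123000/0.145 = 848275.9 mm.
Time extruding = 848275.9 / 159, so 5335.1 s.
In the requested units: 5335.1 s = 88.9 minutes.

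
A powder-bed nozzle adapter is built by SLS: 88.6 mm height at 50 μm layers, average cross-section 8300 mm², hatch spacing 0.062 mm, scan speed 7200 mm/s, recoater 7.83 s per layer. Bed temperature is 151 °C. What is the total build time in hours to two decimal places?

13.01 hours

Number of layers: 88.6 / 0.05 → 1772 (rounded up).
Per-layer scan distance = 8300 / 0.062 = 133871 mm.
Per-layer scan time = 133871 / 7200 = 18.5932 s.
Per-layer time: 18.5932 + 7.83 → 26.4232 s.
1772 layers × 26.4232 s/layer = 46821.9104 s, i.e. 13.01 hours.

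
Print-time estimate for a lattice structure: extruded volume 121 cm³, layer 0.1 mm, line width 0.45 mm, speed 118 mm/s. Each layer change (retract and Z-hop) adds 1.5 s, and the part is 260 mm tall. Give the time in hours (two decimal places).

Extrusion cross-section: 0.1 × 0.45 → 0.045 mm².
Total extruded path = 121000/0.045 = 2688888.9 mm.
Extrusion time = 2688888.9 / 118 = 22787.2 s.
Number of layers: 260 / 0.1 → 2600 (rounded up).
Non-print overhead = 2600 × 1.5, so 3900 s.
Total = 22787.2 + 3900 = 26687.2 s = 7.41 hours.

7.41 hours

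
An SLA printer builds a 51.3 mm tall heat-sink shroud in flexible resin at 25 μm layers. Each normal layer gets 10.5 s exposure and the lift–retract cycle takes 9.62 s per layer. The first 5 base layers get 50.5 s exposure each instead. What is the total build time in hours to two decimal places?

Layer count = ceil(51.3 / 0.025) = 2052.
Burn-in layers = 5 × (50.5 + 9.62), so 300.6 s.
Normal layers = 2047 × (10.5 + 9.62), so 41185.64 s.
Sum: 300.6 + 41185.64 = 41486.24 s → 11.52 hours.

11.52 hours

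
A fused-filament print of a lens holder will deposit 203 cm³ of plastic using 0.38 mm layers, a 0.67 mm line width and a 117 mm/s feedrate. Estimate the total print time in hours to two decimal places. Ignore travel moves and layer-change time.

Extrusion cross-section = 0.38 × 0.67 = 0.2546 mm².
Total extruded path = 203000/0.2546 = 797329.1 mm.
Extrusion time = 797329.1 / 117 = 6814.8 s.
That's 6814.8 s → 1.89 hours.

1.89 hours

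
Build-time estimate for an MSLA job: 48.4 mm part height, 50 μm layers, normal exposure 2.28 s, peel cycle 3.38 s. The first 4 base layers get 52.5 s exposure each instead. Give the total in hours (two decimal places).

1.58 hours

Layers = ⌈48.4/0.05⌉ = 968.
Base layers = 4 × (52.5 + 3.38) = 223.52 s.
Normal layers = 964 × (2.28 + 3.38) = 5456.24 s.
Total = 223.52 + 5456.24 = 5679.76 s = 1.58 hours.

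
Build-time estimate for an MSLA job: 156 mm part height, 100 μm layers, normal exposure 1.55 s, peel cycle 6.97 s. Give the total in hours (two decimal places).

3.69 hours

Number of layers: 156 / 0.1 → 1560 (rounded up).
Each layer takes = 1.55 + 6.97 = 8.52 s.
Total = 1560 × 8.52 = 13291.2 s = 3.69 hours.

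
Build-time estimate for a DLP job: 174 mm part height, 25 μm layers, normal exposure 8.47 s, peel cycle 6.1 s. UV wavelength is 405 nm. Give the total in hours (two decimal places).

Number of layers: 174 / 0.025 → 6960 (rounded up).
Per-layer time: 8.47 + 6.1 → 14.57 s.
Total = 6960 × 14.57 = 101407.2 s = 28.17 hours.

28.17 hours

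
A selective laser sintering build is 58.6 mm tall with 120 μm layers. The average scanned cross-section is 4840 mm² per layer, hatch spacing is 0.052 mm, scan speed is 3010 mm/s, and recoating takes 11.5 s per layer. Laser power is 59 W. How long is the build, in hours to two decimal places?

5.76 hours

Layer count = ceil(58.6 / 0.12) = 489.
Hatch length per layer: 4840 / 0.052 → 93076.9 mm.
Laser time per layer = 93076.9 / 3010, so 30.9226 s.
Layer cycle = 30.9226 + 11.5, so 42.4226 s.
Build time = 489 × 42.4226 = 20744.6514 s = 5.76 hours.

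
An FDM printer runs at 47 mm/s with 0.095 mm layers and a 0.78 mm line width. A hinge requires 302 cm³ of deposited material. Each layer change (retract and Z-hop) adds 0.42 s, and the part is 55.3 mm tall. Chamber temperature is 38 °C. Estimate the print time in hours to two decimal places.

Extrusion cross-section = 0.095 × 0.78, so 0.0741 mm².
Path length: 302000 mm³ / 0.0741 mm² → 4075573.5 mm.
Time extruding = 4075573.5 / 47 = 86714.3 s.
Number of layers: 55.3 / 0.095 → 583 (rounded up).
Z-hop total: 583 × 0.42 → 244.86 s.
Total = 86714.3 + 244.86 = 86959.16 s = 24.16 hours.

24.16 hours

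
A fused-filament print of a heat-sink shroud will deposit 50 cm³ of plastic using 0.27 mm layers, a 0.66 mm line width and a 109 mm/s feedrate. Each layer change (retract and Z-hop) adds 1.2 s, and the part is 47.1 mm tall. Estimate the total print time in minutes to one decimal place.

Bead cross-section = 0.27 × 0.66 = 0.1782 mm².
Path length: 50000 mm³ / 0.1782 mm² → 280583.6 mm.
Print-move time = 280583.6 / 109, so 2574.2 s.
Layer count = ceil(47.1 / 0.27) = 175.
Non-print overhead = 175 × 1.2 = 210 s.
Altogether 2574.2 + 210 = 2784.2 s, i.e. 46.4 minutes.

46.4 minutes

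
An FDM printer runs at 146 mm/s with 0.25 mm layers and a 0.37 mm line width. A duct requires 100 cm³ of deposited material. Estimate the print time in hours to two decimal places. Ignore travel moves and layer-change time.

2.06 hours

Extrusion cross-section = 0.25 × 0.37, so 0.0925 mm².
Path length: 100000 mm³ / 0.0925 mm² → 1081081.1 mm.
Extrusion time = 1081081.1 / 146, so 7404.7 s.
Converting: 7404.7 s = 2.06 hours.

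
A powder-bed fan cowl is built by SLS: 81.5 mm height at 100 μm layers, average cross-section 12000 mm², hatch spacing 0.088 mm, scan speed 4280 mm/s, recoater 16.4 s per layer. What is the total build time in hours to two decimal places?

Layers = ⌈81.5/0.1⌉ = 815.
Per-layer scan distance = 12000 / 0.088 = 136363.6 mm.
Laser time per layer: 136363.6 / 4280 → 31.8607 s.
Layer cycle = 31.8607 + 16.4, so 48.2607 s.
815 layers × 48.2607 s/layer = 39332.4705 s, i.e. 10.93 hours.

10.93 hours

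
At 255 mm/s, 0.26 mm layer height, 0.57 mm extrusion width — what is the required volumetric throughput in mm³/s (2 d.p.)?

A = 0.26 × 0.57, so 0.1482 mm².
Q = v·A = 255 × 0.1482 = 37.79 mm³/s.

37.79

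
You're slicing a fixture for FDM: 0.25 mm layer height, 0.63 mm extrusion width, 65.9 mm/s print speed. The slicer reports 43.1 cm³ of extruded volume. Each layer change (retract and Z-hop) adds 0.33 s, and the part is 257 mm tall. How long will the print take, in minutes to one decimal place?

74.9 minutes

Bead cross-section = 0.25 × 0.63 = 0.1575 mm².
Path length: 43100 mm³ / 0.1575 mm² → 273650.8 mm.
Extrusion time = 273650.8 / 65.9, so 4152.5 s.
Layers = ⌈257/0.25⌉ = 1028.
Non-print overhead = 1028 × 0.33, so 339.24 s.
Altogether 4152.5 + 339.24 = 4491.74 s, i.e. 74.9 minutes.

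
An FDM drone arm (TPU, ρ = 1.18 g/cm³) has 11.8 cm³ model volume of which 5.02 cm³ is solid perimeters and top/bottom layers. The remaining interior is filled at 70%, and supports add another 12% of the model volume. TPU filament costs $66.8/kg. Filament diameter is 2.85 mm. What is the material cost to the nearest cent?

Infill region = 11.8 − 5.02, so 6.78 cm³.
Infill deposited: 0.70 × 6.78 → 4.746 cm³.
Support = 0.12 × 11.8 = 1.416 cm³.
Total printed volume: 5.02 + 4.746 + 1.416 → 11.182 cm³.
Mass = 11.182 × 1.18 = 13.19476 g.
Cost = 13.19476 g / 1000 × $66.8/kg = $0.88.

$0.88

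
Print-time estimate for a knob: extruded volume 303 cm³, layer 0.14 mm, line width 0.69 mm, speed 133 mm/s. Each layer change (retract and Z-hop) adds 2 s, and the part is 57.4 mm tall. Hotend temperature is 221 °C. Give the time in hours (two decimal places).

6.78 hours

Bead cross-section = 0.14 × 0.69 = 0.0966 mm².
Toolpath length = 303 cm³ / 0.0966 mm² = 303000 / 0.0966 = 3136646 mm.
Time extruding = 3136646 / 133 = 23583.8 s.
Layer count = ceil(57.4 / 0.14) = 410.
Layer-change overhead = 410 × 2 = 820 s.
Total = 23583.8 + 820 = 24403.8 s = 6.78 hours.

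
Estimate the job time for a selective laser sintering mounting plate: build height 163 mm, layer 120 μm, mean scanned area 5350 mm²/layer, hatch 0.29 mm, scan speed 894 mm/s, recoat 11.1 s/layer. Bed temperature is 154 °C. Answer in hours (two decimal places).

Number of layers: 163 / 0.12 → 1359 (rounded up).
Scan path per layer: 5350 / 0.29 → 18448.3 mm.
Laser time per layer = 18448.3 / 894, so 20.6357 s.
Per-layer time: 20.6357 + 11.1 → 31.7357 s.
Build time = 1359 × 31.7357 = 43128.8163 s = 11.98 hours.

11.98 hours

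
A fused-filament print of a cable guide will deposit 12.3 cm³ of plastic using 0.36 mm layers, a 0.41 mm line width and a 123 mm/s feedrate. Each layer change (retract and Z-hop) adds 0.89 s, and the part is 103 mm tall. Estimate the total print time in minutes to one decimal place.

15.5 minutes

Bead cross-section = 0.36 × 0.41 = 0.1476 mm².
Total extruded path = 12300/0.1476 = 83333.3 mm.
Time extruding = 83333.3 / 123, so 677.5 s.
Number of layers: 103 / 0.36 → 287 (rounded up).
Layer-change overhead = 287 × 0.89 = 255.43 s.
Altogether 677.5 + 255.43 = 932.93 s, i.e. 15.5 minutes.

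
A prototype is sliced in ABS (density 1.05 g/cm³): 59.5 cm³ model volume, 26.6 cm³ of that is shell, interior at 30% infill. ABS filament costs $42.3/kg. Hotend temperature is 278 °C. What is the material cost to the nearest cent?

$1.62

Interior volume = 59.5 − 26.6, so 32.9 cm³.
Infill deposited = 0.30 × 32.9 = 9.87 cm³.
Total printed volume = 26.6 + 9.87, so 36.47 cm³.
Mass: 36.47 × 1.05 → 38.2935 g.
At $42.3/kg: 38.2935/1000 × 42.3 = $1.62.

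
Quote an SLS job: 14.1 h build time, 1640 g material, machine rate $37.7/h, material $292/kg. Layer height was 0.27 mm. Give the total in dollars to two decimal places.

$1010.45

Machine-time cost: 37.7 × 14.1 → $531.57.
Material cost = 292 × 1640/1000 = $478.88.
Job cost: 531.57 + 478.88 = $1010.45.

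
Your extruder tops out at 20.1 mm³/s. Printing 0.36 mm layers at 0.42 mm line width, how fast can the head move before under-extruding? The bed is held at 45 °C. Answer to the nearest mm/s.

Bead cross-section: 0.36 × 0.42 → 0.1512 mm².
v_max = Q/A = 20.1/0.1512 = 132.94 mm/s → 133 mm/s.

133 mm/s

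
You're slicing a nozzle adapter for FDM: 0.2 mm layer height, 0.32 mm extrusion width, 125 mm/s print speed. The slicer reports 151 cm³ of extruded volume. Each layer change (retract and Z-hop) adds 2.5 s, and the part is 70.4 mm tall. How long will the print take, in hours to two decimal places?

Bead cross-section = 0.2 × 0.32, so 0.064 mm².
Path length: 151000 mm³ / 0.064 mm² → 2359375 mm.
Time extruding: 2359375 / 125 → 18875 s.
Layers = ⌈70.4/0.2⌉ = 352.
Z-hop total: 352 × 2.5 → 880 s.
Altogether 18875 + 880 = 19755 s, i.e. 5.49 hours.

5.49 hours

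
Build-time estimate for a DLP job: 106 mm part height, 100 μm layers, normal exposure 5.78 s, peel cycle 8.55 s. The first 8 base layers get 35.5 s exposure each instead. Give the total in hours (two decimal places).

Layer count = ceil(106 / 0.1) = 1060.
Bottom layers = 8 × (35.5 + 8.55) = 352.4 s.
Regular layers: 1052 × (5.78 + 8.55) → 15075.16 s.
Total = 352.4 + 15075.16 = 15427.56 s = 4.29 hours.

4.29 hours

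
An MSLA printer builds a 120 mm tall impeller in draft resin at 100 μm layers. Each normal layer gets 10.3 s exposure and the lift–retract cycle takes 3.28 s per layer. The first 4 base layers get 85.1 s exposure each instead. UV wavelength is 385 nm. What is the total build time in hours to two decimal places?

4.61 hours

Layer count = ceil(120 / 0.1) = 1200.
Bottom layers = 4 × (85.1 + 3.28) = 353.52 s.
Remaining layers = 1196 × (10.3 + 3.28), so 16241.68 s.
Sum: 353.52 + 16241.68 = 16595.2 s → 4.61 hours.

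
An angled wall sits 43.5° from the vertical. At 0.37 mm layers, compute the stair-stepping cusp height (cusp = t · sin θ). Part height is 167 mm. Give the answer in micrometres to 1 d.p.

254.7 μm

sin(43.5°) = 0.6884, so cusp = 0.37 × 0.6884 = 0.254708 mm → 254.7 μm.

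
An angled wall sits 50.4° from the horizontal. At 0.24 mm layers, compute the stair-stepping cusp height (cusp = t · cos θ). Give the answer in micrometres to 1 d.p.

Cusp = layer height × cos(50.4°) = 0.24 × 0.6374 = 0.152976 mm = 153.0 μm.

153.0 μm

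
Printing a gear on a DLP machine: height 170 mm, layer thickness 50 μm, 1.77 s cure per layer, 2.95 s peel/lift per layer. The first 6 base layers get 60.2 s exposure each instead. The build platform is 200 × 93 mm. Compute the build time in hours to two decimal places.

4.56 hours

Layer count = ceil(170 / 0.05) = 3400.
Bottom layers = 6 × (60.2 + 2.95), so 378.9 s.
Normal layers: 3394 × (1.77 + 2.95) → 16019.68 s.
Sum: 378.9 + 16019.68 = 16398.58 s → 4.56 hours.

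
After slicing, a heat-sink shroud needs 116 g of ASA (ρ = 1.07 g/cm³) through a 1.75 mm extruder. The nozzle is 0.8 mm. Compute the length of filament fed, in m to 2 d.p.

45.07 m

Volume = 116 g / 1.07 g·cm⁻³ = 108.4112 cm³ = 108411.2 mm³.
A = π r² = π × 0.875² = 2.4053 mm².
L = V/A = 108411.2/2.4053 = 45071.8 mm → 45.07 m.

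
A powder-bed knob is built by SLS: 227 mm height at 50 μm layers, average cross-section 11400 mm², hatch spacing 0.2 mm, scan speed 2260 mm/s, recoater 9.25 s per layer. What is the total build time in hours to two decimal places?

43.47 hours

Layer count = ceil(227 / 0.05) = 4540.
Hatch length per layer = 11400 / 0.2, so 57000 mm.
Per-layer scan time: 57000 / 2260 → 25.2212 s.
Time per layer = 25.2212 + 9.25, so 34.4712 s.
4540 layers × 34.4712 s/layer = 156499.248 s, i.e. 43.47 hours.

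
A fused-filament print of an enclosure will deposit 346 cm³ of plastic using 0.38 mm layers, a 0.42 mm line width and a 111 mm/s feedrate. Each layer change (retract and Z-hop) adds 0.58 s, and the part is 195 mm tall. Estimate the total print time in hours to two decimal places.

Bead cross-section: 0.38 × 0.42 → 0.1596 mm².
Toolpath length = 346 cm³ / 0.1596 mm² = 346000 / 0.1596 = 2167919.8 mm.
Extrusion time: 2167919.8 / 111 → 19530.8 s.
Number of layers: 195 / 0.38 → 514 (rounded up).
Z-hop total = 514 × 0.58, so 298.12 s.
Total = 19530.8 + 298.12 = 19828.92 s = 5.51 hours.

5.51 hours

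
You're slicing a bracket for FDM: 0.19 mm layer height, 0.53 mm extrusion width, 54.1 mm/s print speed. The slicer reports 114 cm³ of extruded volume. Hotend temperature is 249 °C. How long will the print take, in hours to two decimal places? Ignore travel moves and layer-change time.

5.81 hours

Extrusion cross-section: 0.19 × 0.53 → 0.1007 mm².
Toolpath length = 114 cm³ / 0.1007 mm² = 114000 / 0.1007 = 1132075.5 mm.
Print-move time = 1132075.5 / 54.1, so 20925.6 s.
In the requested units: 20925.6 s = 5.81 hours.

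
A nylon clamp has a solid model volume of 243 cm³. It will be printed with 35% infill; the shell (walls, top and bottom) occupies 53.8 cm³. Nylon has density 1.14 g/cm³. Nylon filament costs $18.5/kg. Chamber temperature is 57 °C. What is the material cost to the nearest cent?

$2.53

Volume inside the shell = 243 − 53.8 = 189.2 cm³.
Infill volume = 0.35 × 189.2 = 66.22 cm³.
Deposited volume: 53.8 + 66.22 → 120.02 cm³.
Mass = 120.02 × 1.14 = 136.8228 g.
At $18.5/kg: 136.8228/1000 × 18.5 = $2.53.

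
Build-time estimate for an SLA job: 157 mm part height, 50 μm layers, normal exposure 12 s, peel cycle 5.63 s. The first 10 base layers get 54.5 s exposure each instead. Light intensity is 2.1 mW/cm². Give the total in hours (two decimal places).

Layers = ⌈157/0.05⌉ = 3140.
Burn-in layers: 10 × (54.5 + 5.63) → 601.3 s.
Normal layers: 3130 × (12 + 5.63) → 55181.9 s.
Total = 601.3 + 55181.9 = 55783.2 s = 15.50 hours.

15.50 hours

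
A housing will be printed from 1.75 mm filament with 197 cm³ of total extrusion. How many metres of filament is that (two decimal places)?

Cross-section of 1.75 mm filament: π·(1.75/2)² = 2.4053 mm².
Length = 197 cm³ / 2.4053 mm² = 197000 / 2.4053 = 81902.47 mm = 81.90 m.

81.90 m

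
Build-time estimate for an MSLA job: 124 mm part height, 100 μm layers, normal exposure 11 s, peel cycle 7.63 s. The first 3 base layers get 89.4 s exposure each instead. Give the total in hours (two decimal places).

Number of layers: 124 / 0.1 → 1240 (rounded up).
Base layers: 3 × (89.4 + 7.63) → 291.09 s.
Regular layers = 1237 × (11 + 7.63) = 23045.31 s.
Total = 291.09 + 23045.31 = 23336.4 s = 6.48 hours.

6.48 hours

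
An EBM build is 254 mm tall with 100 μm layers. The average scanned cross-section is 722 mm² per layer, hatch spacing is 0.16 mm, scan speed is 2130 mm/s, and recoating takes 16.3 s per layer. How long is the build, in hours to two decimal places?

Layers = ⌈254/0.1⌉ = 2540.
Scan path per layer = 722 / 0.16, so 4512.5 mm.
Scan time per layer = 4512.5 / 2130, so 2.1185 s.
Per-layer time = 2.1185 + 16.3, so 18.4185 s.
2540 layers × 18.4185 s/layer = 46782.99 s, i.e. 13.00 hours.

13.00 hours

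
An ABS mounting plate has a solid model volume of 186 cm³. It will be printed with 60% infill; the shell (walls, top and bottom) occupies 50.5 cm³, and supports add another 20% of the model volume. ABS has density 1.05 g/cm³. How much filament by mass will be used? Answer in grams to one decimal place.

177.5 g

Infill region = 186 − 50.5 = 135.5 cm³.
Deposited infill = 0.60 × 135.5 = 81.3 cm³.
Support = 0.20 × 186, so 37.2 cm³.
Total printed volume = 50.5 + 81.3 + 37.2, so 169 cm³.
Mass = 169 × 1.05, so 177.45 g.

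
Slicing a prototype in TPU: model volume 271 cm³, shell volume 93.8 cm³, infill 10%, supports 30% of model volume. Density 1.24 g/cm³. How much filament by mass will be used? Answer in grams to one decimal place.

Volume inside the shell = 271 − 93.8 = 177.2 cm³.
Infill deposited: 0.10 × 177.2 → 17.72 cm³.
Support = 0.30 × 271, so 81.3 cm³.
Total printed volume: 93.8 + 17.72 + 81.3 → 192.82 cm³.
Mass = 192.82 × 1.24, so 239.0968 g.

239.1 g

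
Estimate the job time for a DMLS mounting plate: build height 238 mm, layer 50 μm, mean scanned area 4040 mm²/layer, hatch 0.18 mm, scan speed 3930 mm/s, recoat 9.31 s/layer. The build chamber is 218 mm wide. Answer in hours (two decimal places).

19.86 hours

Number of layers: 238 / 0.05 → 4760 (rounded up).
Hatch length per layer = 4040 / 0.18, so 22444.4 mm.
Laser time per layer = 22444.4 / 3930 = 5.711 s.
Per-layer time: 5.711 + 9.31 → 15.021 s.
4760 layers × 15.021 s/layer = 71499.96 s, i.e. 19.86 hours.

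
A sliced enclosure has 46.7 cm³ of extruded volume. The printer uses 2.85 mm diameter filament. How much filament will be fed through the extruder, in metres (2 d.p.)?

Filament cross-section = π × (2.85/2)² = 6.3794 mm².
L = 46700 mm³ / 6.3794 mm² = 7320.44 mm, i.e. 7.32 m.

7.32 m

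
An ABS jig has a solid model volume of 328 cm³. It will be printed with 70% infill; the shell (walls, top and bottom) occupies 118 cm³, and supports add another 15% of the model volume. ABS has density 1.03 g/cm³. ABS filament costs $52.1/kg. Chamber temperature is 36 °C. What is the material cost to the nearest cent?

$16.86

Infill region = 328 − 118, so 210 cm³.
Infill deposited = 0.70 × 210 = 147 cm³.
Support = 0.15 × 328, so 49.2 cm³.
Deposited volume = 118 + 147 + 49.2 = 314.2 cm³.
Mass = 314.2 × 1.03, so 323.626 g.
Cost = 323.626 g / 1000 × $52.1/kg = $16.86.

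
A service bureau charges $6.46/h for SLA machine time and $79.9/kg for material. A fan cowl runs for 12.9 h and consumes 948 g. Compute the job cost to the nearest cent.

$159.08

Time charge = 6.46 × 12.9 = $83.334.
Feedstock cost = 79.9 × 948/1000 = $75.7452.
Job cost: 83.334 + 75.7452 = 159.0792 ≈ $159.08.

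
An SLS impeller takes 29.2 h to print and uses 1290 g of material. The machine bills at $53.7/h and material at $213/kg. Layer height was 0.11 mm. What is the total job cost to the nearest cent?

$1842.81

Machine cost = 53.7 × 29.2, so $1568.04.
Feedstock cost = 213 × 1290/1000 = $274.77.
Total = 1568.04 + 274.77 = $1842.81.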